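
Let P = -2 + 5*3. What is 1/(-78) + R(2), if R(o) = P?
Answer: 1013/78 ≈ 12.987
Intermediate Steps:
P = 13 (P = -2 + 15 = 13)
R(o) = 13
1/(-78) + R(2) = 1/(-78) + 13 = -1/78 + 13 = 1013/78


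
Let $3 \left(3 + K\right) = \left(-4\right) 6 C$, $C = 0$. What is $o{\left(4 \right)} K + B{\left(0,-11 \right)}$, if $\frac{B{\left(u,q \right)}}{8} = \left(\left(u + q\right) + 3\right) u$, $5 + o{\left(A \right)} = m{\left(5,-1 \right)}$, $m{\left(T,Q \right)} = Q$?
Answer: $18$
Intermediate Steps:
$o{\left(A \right)} = -6$ ($o{\left(A \right)} = -5 - 1 = -6$)
$K = -3$ ($K = -3 + \frac{\left(-4\right) 6 \cdot 0}{3} = -3 + \frac{\left(-24\right) 0}{3} = -3 + \frac{1}{3} \cdot 0 = -3 + 0 = -3$)
$B{\left(u,q \right)} = 8 u \left(3 + q + u\right)$ ($B{\left(u,q \right)} = 8 \left(\left(u + q\right) + 3\right) u = 8 \left(\left(q + u\right) + 3\right) u = 8 \left(3 + q + u\right) u = 8 u \left(3 + q + u\right)$)
$o{\left(4 \right)} K + B{\left(0,-11 \right)} = \left(-6\right) \left(-3\right) + 8 \cdot 0 \left(3 - 11 + 0\right) = 18 + 8 \cdot 0 \left(-8\right) = 18 + 0 = 18$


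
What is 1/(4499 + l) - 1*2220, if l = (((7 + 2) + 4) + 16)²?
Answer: -11854799/5340 ≈ -2220.0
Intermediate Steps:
l = 841 (l = ((9 + 4) + 16)² = (13 + 16)² = 29² = 841)
1/(4499 + l) - 1*2220 = 1/(4499 + 841) - 1*2220 = 1/5340 - 2220 = -11854799/5340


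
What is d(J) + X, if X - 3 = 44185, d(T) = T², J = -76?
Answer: 49964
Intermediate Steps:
X = 44188 (X = 3 + 44185 = 44188)
d(J) + X = (-76)² + 44188 = 5776 + 44188 = 49964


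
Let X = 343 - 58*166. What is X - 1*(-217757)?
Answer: 208472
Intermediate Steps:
X = -9285 (X = 343 - 9628 = -9285)
X - 1*(-217757) = -9285 - 1*(-217757) = -9285 + 217757 = 208472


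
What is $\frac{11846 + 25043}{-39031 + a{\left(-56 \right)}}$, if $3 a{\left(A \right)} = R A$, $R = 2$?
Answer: $- \frac{110667}{117205} \approx -0.94422$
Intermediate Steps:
$a{\left(A \right)} = \frac{2 A}{3}$
$\frac{11846 + 25043}{-39031 + a{\left(-56 \right)}} = \frac{11846 + 25043}{-39031 + \frac{2}{3} \left(-56\right)} = \frac{36889}{-39031 - \frac{112}{3}} = \frac{36889}{- \frac{117205}{3}} = 36889 \left(- \frac{3}{117205}\right) = - \frac{110667}{117205}$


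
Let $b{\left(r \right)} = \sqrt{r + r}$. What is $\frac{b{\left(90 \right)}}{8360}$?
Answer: $\frac{3 \sqrt{5}}{4180} \approx 0.0016048$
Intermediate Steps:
$b{\left(r \right)} = \sqrt{2} \sqrt{r}$ ($b{\left(r \right)} = \sqrt{2 r} = \sqrt{2} \sqrt{r}$)
$\frac{b{\left(90 \right)}}{8360} = \frac{\sqrt{2} \sqrt{90}}{8360} = \sqrt{2} \cdot 3 \sqrt{10} \cdot \frac{1}{8360} = 6 \sqrt{5} \cdot \frac{1}{8360} = \frac{3 \sqrt{5}}{4180}$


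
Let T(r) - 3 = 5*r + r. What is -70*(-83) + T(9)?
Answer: 5867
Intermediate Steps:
T(r) = 3 + 6*r (T(r) = 3 + (5*r + r) = 3 + 6*r)
-70*(-83) + T(9) = -70*(-83) + (3 + 6*9) = 5810 + (3 + 54) = 5810 + 57 = 5867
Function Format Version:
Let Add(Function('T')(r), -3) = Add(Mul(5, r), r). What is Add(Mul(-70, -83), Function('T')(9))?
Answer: 5867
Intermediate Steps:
Function('T')(r) = Add(3, Mul(6, r)) (Function('T')(r) = Add(3, Add(Mul(5, r), r)) = Add(3, Mul(6, r)))
Add(Mul(-70, -83), Function('T')(9)) = Add(Mul(-70, -83), Add(3, Mul(6, 9))) = Add(5810, Add(3, 54)) = Add(5810, 57) = 5867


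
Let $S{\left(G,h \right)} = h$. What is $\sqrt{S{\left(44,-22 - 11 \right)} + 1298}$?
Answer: $\sqrt{1265} \approx 35.567$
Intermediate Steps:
$\sqrt{S{\left(44,-22 - 11 \right)} + 1298} = \sqrt{\left(-22 - 11\right) + 1298} = \sqrt{-33 + 1298} = \sqrt{1265}$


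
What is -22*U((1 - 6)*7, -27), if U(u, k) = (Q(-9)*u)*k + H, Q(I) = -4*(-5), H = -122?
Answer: -413116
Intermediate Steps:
Q(I) = 20
U(u, k) = -122 + 20*k*u (U(u, k) = (20*u)*k - 122 = 20*k*u - 122 = -122 + 20*k*u)
-22*U((1 - 6)*7, -27) = -22*(-122 + 20*(-27)*((1 - 6)*7)) = -22*(-122 + 20*(-27)*(-5*7)) = -22*(-122 + 20*(-27)*(-35)) = -22*(-122 + 18900) = -22*18778 = -413116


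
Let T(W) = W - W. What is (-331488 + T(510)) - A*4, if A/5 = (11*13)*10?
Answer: -360088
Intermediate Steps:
A = 7150 (A = 5*((11*13)*10) = 5*(143*10) = 5*1430 = 7150)
T(W) = 0
(-331488 + T(510)) - A*4 = (-331488 + 0) - 7150*4 = -331488 - 1*28600 = -331488 - 28600 = -360088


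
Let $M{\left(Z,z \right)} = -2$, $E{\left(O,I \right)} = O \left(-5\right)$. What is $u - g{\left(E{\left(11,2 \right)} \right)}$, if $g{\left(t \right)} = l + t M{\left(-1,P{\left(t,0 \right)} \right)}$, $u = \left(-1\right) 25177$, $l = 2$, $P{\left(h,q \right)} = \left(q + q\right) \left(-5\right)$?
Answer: $-25289$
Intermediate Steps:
$E{\left(O,I \right)} = - 5 O$
$P{\left(h,q \right)} = - 10 q$ ($P{\left(h,q \right)} = 2 q \left(-5\right) = - 10 q$)
$u = -25177$
$g{\left(t \right)} = 2 - 2 t$ ($g{\left(t \right)} = 2 + t \left(-2\right) = 2 - 2 t$)
$u - g{\left(E{\left(11,2 \right)} \right)} = -25177 - \left(2 - 2 \left(\left(-5\right) 11\right)\right) = -25177 - \left(2 - -110\right) = -25177 - \left(2 + 110\right) = -25177 - 112 = -25289$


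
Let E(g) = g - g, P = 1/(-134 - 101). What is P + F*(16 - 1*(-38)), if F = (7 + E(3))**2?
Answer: 621809/235 ≈ 2646.0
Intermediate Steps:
P = -1/235 (P = 1/(-235) = -1/235 ≈ -0.0042553)
E(g) = 0
F = 49 (F = (7 + 0)**2 = 7**2 = 49)
P + F*(16 - 1*(-38)) = -1/235 + 49*(16 - 1*(-38)) = -1/235 + 49*(16 + 38) = -1/235 + 49*54 = -1/235 + 2646 = 621809/235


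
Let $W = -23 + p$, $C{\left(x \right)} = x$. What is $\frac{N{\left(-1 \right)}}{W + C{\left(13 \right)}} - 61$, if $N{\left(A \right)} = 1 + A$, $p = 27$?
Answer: $-61$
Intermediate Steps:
$W = 4$ ($W = -23 + 27 = 4$)
$\frac{N{\left(-1 \right)}}{W + C{\left(13 \right)}} - 61 = \frac{1 - 1}{4 + 13} - 61 = \frac{1}{17} \cdot 0 - 61 = 0 - 61 = -61$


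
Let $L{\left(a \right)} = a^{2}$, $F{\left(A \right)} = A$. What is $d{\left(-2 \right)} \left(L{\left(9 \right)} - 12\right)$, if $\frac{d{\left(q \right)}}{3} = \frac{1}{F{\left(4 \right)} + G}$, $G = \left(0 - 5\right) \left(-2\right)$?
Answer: $\frac{207}{14} \approx 14.786$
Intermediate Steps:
$G = 10$ ($G = \left(-5\right) \left(-2\right) = 10$)
$d{\left(q \right)} = \frac{3}{14}$ ($d{\left(q \right)} = \frac{3}{4 + 10} = \frac{3}{14}$)
$d{\left(-2 \right)} \left(L{\left(9 \right)} - 12\right) = \frac{3 \left(9^{2} - 12\right)}{14} = \frac{3 \left(81 - 12\right)}{14} = \frac{3}{14} \cdot 69 = \frac{207}{14}$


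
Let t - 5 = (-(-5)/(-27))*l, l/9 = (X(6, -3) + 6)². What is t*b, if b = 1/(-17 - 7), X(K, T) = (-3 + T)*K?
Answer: 1495/24 ≈ 62.292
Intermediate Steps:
X(K, T) = K*(-3 + T)
l = 8100 (l = 9*(6*(-3 - 3) + 6)² = 9*(6*(-6) + 6)² = 9*(-36 + 6)² = 9*(-30)² = 9*900 = 8100)
b = -1/24 (b = 1/(-24) = -1/24 ≈ -0.041667)
t = -1495 (t = 5 - (-5)/(-27)*8100 = 5 - (-5)*(-1)/27*8100 = 5 - 1*5/27*8100 = 5 - 5/27*8100 = 5 - 1500 = -1495)
t*b = -1495*(-1/24) = 1495/24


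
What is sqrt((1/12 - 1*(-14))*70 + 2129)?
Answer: sqrt(112134)/6 ≈ 55.811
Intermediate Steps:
sqrt((1/12 - 1*(-14))*70 + 2129) = sqrt((1/12 + 14)*70 + 2129) = sqrt((169/12)*70 + 2129) = sqrt(5915/6 + 2129) = sqrt(18689/6) = sqrt(112134)/6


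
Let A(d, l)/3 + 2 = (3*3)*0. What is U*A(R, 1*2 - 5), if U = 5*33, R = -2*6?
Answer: -990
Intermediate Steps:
R = -12
A(d, l) = -6 (A(d, l) = -6 + 3*((3*3)*0) = -6 + 3*(9*0) = -6 + 3*0 = -6 + 0 = -6)
U = 165
U*A(R, 1*2 - 5) = 165*(-6) = -990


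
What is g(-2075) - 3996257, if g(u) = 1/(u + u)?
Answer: -16584466551/4150 ≈ -3.9963e+6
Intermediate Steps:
g(u) = 1/(2*u)
g(-2075) - 3996257 = (½)/(-2075) - 3996257 = (½)*(-1/2075) - 3996257 = -1/4150 - 3996257 = -16584466551/4150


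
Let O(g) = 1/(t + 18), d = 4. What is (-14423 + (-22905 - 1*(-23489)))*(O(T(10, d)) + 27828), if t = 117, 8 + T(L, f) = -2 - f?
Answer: -17330030753/45 ≈ -3.8511e+8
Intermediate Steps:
T(L, f) = -10 - f (T(L, f) = -8 + (-2 - f) = -10 - f)
O(g) = 1/135 (O(g) = 1/(117 + 18) = 1/135)
(-14423 + (-22905 - 1*(-23489)))*(O(T(10, d)) + 27828) = (-14423 + (-22905 - 1*(-23489)))*(1/135 + 27828) = (-14423 + (-22905 + 23489))*(3756781/135) = (-14423 + 584)*(3756781/135) = -13839*3756781/135 = -17330030753/45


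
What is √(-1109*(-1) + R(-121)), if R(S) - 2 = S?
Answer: 3*√110 ≈ 31.464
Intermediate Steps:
R(S) = 2 + S
√(-1109*(-1) + R(-121)) = √(-1109*(-1) + (2 - 121)) = √(1109 - 119) = √990 = 3*√110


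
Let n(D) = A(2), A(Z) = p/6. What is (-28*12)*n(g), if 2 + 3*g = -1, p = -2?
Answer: 112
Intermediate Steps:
g = -1 (g = -2/3 + (1/3)*(-1) = -2/3 - 1/3 = -1)
A(Z) = -1/3 (A(Z) = -2/6 = -2*1/6 = -1/3)
n(D) = -1/3
(-28*12)*n(g) = -28*12*(-1/3) = -336*(-1/3) = 112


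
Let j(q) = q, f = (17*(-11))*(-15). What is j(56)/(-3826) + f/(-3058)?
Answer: -495599/531814 ≈ -0.93190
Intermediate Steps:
f = 2805 (f = -187*(-15) = 2805)
j(56)/(-3826) + f/(-3058) = 56/(-3826) + 2805/(-3058) = 56*(-1/3826) + 2805*(-1/3058) = -28/1913 - 255/278 = -495599/531814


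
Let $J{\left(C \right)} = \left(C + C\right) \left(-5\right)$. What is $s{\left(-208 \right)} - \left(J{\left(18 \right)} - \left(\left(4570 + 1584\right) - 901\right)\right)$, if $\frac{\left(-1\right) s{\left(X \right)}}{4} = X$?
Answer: $6265$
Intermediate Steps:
$s{\left(X \right)} = - 4 X$
$J{\left(C \right)} = - 10 C$ ($J{\left(C \right)} = 2 C \left(-5\right) = - 10 C$)
$s{\left(-208 \right)} - \left(J{\left(18 \right)} - \left(\left(4570 + 1584\right) - 901\right)\right) = \left(-4\right) \left(-208\right) - \left(\left(-10\right) 18 - \left(\left(4570 + 1584\right) - 901\right)\right) = 832 - \left(-180 - \left(6154 - 901\right)\right) = 832 - \left(-180 - 5253\right) = 832 - -5433 = 832 + 5433 = 6265$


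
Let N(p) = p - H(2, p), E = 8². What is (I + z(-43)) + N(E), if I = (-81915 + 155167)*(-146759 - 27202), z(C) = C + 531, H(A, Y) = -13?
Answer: -12742990607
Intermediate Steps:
z(C) = 531 + C
E = 64
N(p) = 13 + p (N(p) = p - 1*(-13) = p + 13 = 13 + p)
I = -12742991172 (I = 73252*(-173961) = -12742991172)
(I + z(-43)) + N(E) = (-12742991172 + (531 - 43)) + (13 + 64) = (-12742991172 + 488) + 77 = -12742990684 + 77 = -12742990607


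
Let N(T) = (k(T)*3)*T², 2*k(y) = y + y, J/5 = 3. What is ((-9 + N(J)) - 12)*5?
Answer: 50520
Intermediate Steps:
J = 15 (J = 5*3 = 15)
k(y) = y (k(y) = (y + y)/2 = (2*y)/2 = y)
N(T) = 3*T³ (N(T) = (T*3)*T² = (3*T)*T² = 3*T³)
((-9 + N(J)) - 12)*5 = ((-9 + 3*15³) - 12)*5 = ((-9 + 3*3375) - 12)*5 = ((-9 + 10125) - 12)*5 = (10116 - 12)*5 = 10104*5 = 50520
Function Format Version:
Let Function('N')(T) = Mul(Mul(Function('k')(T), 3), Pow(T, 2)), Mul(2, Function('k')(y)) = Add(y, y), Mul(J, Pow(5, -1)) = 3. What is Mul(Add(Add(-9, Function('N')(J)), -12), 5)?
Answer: 50520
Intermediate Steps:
J = 15 (J = Mul(5, 3) = 15)
Function('k')(y) = y (Function('k')(y) = Mul(Rational(1, 2), Add(y, y)) = Mul(Rational(1, 2), Mul(2, y)) = y)
Function('N')(T) = Mul(3, Pow(T, 3)) (Function('N')(T) = Mul(Mul(T, 3), Pow(T, 2)) = Mul(Mul(3, T), Pow(T, 2)) = Mul(3, Pow(T, 3)))
Mul(Add(Add(-9, Function('N')(J)), -12), 5) = Mul(Add(Add(-9, Mul(3, Pow(15, 3))), -12), 5) = Mul(Add(Add(-9, Mul(3, 3375)), -12), 5) = Mul(Add(Add(-9, 10125), -12), 5) = Mul(Add(10116, -12), 5) = Mul(10104, 5) = 50520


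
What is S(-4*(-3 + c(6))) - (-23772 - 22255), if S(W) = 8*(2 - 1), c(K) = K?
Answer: 46035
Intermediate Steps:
S(W) = 8 (S(W) = 8*1 = 8)
S(-4*(-3 + c(6))) - (-23772 - 22255) = 8 - (-23772 - 22255) = 8 - 1*(-46027) = 8 + 46027 = 46035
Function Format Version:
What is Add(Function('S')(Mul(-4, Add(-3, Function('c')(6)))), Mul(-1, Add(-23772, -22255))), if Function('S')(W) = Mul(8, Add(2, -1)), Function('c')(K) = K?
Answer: 46035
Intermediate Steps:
Function('S')(W) = 8 (Function('S')(W) = Mul(8, 1) = 8)
Add(Function('S')(Mul(-4, Add(-3, Function('c')(6)))), Mul(-1, Add(-23772, -22255))) = Add(8, Mul(-1, Add(-23772, -22255))) = Add(8, Mul(-1, -46027)) = Add(8, 46027) = 46035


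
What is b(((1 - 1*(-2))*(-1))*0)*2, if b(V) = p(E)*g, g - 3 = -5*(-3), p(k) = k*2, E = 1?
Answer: 72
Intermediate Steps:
p(k) = 2*k
g = 18 (g = 3 - 5*(-3) = 3 + 15 = 18)
b(V) = 36 (b(V) = (2*1)*18 = 2*18 = 36)
b(((1 - 1*(-2))*(-1))*0)*2 = 36*2 = 72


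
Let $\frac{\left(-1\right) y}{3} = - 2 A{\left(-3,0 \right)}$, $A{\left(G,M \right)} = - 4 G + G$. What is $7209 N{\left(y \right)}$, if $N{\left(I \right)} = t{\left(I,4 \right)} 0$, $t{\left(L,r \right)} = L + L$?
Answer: $0$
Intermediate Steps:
$t{\left(L,r \right)} = 2 L$
$A{\left(G,M \right)} = - 3 G$
$y = 54$ ($y = - 3 \left(- 2 \left(\left(-3\right) \left(-3\right)\right)\right) = - 3 \left(\left(-2\right) 9\right) = \left(-3\right) \left(-18\right) = 54$)
$N{\left(I \right)} = 0$ ($N{\left(I \right)} = 2 I 0 = 0$)
$7209 N{\left(y \right)} = 7209 \cdot 0 = 0$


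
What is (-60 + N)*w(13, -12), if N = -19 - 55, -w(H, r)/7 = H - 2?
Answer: 10318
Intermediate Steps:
w(H, r) = 14 - 7*H (w(H, r) = -7*(H - 2) = -7*(-2 + H) = 14 - 7*H)
N = -74
(-60 + N)*w(13, -12) = (-60 - 74)*(14 - 7*13) = -134*(14 - 91) = -134*(-77) = 10318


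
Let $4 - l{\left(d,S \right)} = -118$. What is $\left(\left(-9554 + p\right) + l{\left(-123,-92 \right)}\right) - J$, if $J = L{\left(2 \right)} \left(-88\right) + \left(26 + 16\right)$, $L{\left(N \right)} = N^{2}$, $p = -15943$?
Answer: $-25065$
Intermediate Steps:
$l{\left(d,S \right)} = 122$ ($l{\left(d,S \right)} = 4 - -118 = 4 + 118 = 122$)
$J = -310$ ($J = 2^{2} \left(-88\right) + \left(26 + 16\right) = 4 \left(-88\right) + 42 = -352 + 42 = -310$)
$\left(\left(-9554 + p\right) + l{\left(-123,-92 \right)}\right) - J = \left(\left(-9554 - 15943\right) + 122\right) - -310 = \left(-25497 + 122\right) + 310 = -25375 + 310 = -25065$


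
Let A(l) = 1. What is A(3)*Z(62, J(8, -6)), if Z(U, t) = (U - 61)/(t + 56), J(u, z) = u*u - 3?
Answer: 1/117 ≈ 0.0085470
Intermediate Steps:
J(u, z) = -3 + u² (J(u, z) = u² - 3 = -3 + u²)
Z(U, t) = (-61 + U)/(56 + t)
A(3)*Z(62, J(8, -6)) = 1*((-61 + 62)/(56 + (-3 + 8²))) = 1*(1/(56 + (-3 + 64))) = 1*(1/(56 + 61)) = 1*(1/117) = 1/117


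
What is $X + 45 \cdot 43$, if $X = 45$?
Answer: $1980$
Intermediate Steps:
$X + 45 \cdot 43 = 45 + 45 \cdot 43 = 45 + 1935 = 1980$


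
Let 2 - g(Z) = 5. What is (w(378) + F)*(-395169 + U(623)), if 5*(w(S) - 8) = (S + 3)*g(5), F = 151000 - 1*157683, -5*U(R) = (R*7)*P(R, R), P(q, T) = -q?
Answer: -25579840044/25 ≈ -1.0232e+9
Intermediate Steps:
g(Z) = -3 (g(Z) = 2 - 1*5 = 2 - 5 = -3)
U(R) = 7*R**2/5 (U(R) = -R*7*(-R)/5 = -7*R*(-R)/5 = -(-7)*R**2/5 = 7*R**2/5)
F = -6683 (F = 151000 - 157683 = -6683)
w(S) = 31/5 - 3*S/5 (w(S) = 8 + ((S + 3)*(-3))/5 = 8 + ((3 + S)*(-3))/5 = 8 + (-9 - 3*S)/5 = 8 + (-9/5 - 3*S/5) = 31/5 - 3*S/5)
(w(378) + F)*(-395169 + U(623)) = ((31/5 - 3/5*378) - 6683)*(-395169 + (7/5)*623**2) = ((31/5 - 1134/5) - 6683)*(-395169 + (7/5)*388129) = (-1103/5 - 6683)*(-395169 + 2716903/5) = -34518/5*741058/5 = -25579840044/25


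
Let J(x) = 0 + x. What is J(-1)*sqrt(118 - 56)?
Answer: -sqrt(62) ≈ -7.8740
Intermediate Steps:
J(x) = x
J(-1)*sqrt(118 - 56) = -sqrt(118 - 56) = -sqrt(62)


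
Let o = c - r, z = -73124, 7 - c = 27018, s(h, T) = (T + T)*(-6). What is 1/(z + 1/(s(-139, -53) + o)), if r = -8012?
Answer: -18363/1342776013 ≈ -1.3675e-5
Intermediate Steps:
s(h, T) = -12*T (s(h, T) = (2*T)*(-6) = -12*T)
c = -27011 (c = 7 - 1*27018 = 7 - 27018 = -27011)
o = -18999 (o = -27011 - 1*(-8012) = -27011 + 8012 = -18999)
1/(z + 1/(s(-139, -53) + o)) = 1/(-73124 + 1/(-12*(-53) - 18999)) = 1/(-73124 + 1/(636 - 18999)) = 1/(-73124 + 1/(-18363)) = 1/(-73124 - 1/18363) = 1/(-1342776013/18363) = -18363/1342776013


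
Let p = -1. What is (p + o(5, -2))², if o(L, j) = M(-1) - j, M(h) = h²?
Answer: 4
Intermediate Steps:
o(L, j) = 1 - j (o(L, j) = (-1)² - j = 1 - j)
(p + o(5, -2))² = (-1 + (1 - 1*(-2)))² = (-1 + (1 + 2))² = (-1 + 3)² = 2² = 4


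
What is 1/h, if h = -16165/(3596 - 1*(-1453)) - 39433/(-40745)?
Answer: -205721505/459545708 ≈ -0.44766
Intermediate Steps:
h = -459545708/205721505 (h = -16165/(3596 + 1453) - 39433*(-1/40745) = -16165/5049 + 39433/40745 = -459545708/205721505 ≈ -2.2338)
1/h = 1/(-459545708/205721505) = -205721505/459545708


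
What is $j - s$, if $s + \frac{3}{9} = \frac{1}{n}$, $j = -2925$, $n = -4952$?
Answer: $- \frac{43448845}{14856} \approx -2924.7$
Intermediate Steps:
$s = - \frac{4955}{14856}$ ($s = - \frac{1}{3} + \frac{1}{-4952} = - \frac{1}{3} - \frac{1}{4952} = - \frac{4955}{14856} \approx -0.33354$)
$j - s = -2925 - - \frac{4955}{14856} = -2925 + \frac{4955}{14856} = - \frac{43448845}{14856}$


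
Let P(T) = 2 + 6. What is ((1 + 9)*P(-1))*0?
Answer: 0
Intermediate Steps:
P(T) = 8
((1 + 9)*P(-1))*0 = ((1 + 9)*8)*0 = (10*8)*0 = 80*0 = 0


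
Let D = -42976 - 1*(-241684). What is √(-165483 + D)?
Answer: 5*√1329 ≈ 182.28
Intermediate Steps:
D = 198708 (D = -42976 + 241684 = 198708)
√(-165483 + D) = √(-165483 + 198708) = √33225 = 5*√1329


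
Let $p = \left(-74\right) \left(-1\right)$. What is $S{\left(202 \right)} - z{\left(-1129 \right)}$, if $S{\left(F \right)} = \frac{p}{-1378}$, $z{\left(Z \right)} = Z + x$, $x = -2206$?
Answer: $\frac{2297778}{689} \approx 3334.9$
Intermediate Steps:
$z{\left(Z \right)} = -2206 + Z$ ($z{\left(Z \right)} = Z - 2206 = -2206 + Z$)
$p = 74$
$S{\left(F \right)} = - \frac{37}{689}$ ($S{\left(F \right)} = \frac{74}{-1378} = 74 \left(- \frac{1}{1378}\right) = - \frac{37}{689}$)
$S{\left(202 \right)} - z{\left(-1129 \right)} = - \frac{37}{689} - \left(-2206 - 1129\right) = - \frac{37}{689} - -3335 = - \frac{37}{689} + 3335 = \frac{2297778}{689}$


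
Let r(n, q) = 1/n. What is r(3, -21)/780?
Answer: 1/2340 ≈ 0.00042735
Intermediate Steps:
r(3, -21)/780 = 1/(3*780) = (⅓)*(1/780) = 1/2340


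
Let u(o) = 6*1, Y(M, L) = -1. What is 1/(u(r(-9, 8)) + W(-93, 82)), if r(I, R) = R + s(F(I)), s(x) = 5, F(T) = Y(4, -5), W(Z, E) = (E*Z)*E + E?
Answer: -1/625244 ≈ -1.5994e-6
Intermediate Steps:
W(Z, E) = E + Z*E**2 (W(Z, E) = Z*E**2 + E = E + Z*E**2)
F(T) = -1
r(I, R) = 5 + R (r(I, R) = R + 5 = 5 + R)
u(o) = 6
1/(u(r(-9, 8)) + W(-93, 82)) = 1/(6 + 82*(1 + 82*(-93))) = 1/(6 + 82*(1 - 7626)) = 1/(6 + 82*(-7625)) = 1/(6 - 625250) = 1/(-625244) = -1/625244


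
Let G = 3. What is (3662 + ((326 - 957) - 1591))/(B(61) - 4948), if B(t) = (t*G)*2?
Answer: -720/2291 ≈ -0.31427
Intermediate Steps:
B(t) = 6*t (B(t) = (t*3)*2 = (3*t)*2 = 6*t)
(3662 + ((326 - 957) - 1591))/(B(61) - 4948) = (3662 + ((326 - 957) - 1591))/(6*61 - 4948) = (3662 + (-631 - 1591))/(366 - 4948) = (3662 - 2222)/(-4582) = 1440*(-1/4582) = -720/2291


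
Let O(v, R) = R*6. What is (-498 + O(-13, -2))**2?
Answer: 260100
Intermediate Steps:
O(v, R) = 6*R
(-498 + O(-13, -2))**2 = (-498 + 6*(-2))**2 = (-498 - 12)**2 = (-510)**2 = 260100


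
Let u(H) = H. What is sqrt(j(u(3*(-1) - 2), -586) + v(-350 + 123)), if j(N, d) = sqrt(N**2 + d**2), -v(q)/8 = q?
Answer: sqrt(1816 + sqrt(343421)) ≈ 49.010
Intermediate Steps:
v(q) = -8*q
sqrt(j(u(3*(-1) - 2), -586) + v(-350 + 123)) = sqrt(sqrt((3*(-1) - 2)**2 + (-586)**2) - 8*(-350 + 123)) = sqrt(sqrt((-3 - 2)**2 + 343396) - 8*(-227)) = sqrt(sqrt((-5)**2 + 343396) + 1816) = sqrt(sqrt(25 + 343396) + 1816) = sqrt(sqrt(343421) + 1816) = sqrt(1816 + sqrt(343421))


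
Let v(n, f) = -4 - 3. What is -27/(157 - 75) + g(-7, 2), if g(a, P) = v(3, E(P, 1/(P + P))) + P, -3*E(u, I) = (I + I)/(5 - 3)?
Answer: -437/82 ≈ -5.3293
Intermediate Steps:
E(u, I) = -I/3 (E(u, I) = -(I + I)/(3*(5 - 3)) = -2*I/(3*2) = -I/3)
v(n, f) = -7
g(a, P) = -7 + P
-27/(157 - 75) + g(-7, 2) = -27/(157 - 75) + (-7 + 2) = -27/82 - 5 = -437/82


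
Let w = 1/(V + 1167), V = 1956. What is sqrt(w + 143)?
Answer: sqrt(154966730)/1041 ≈ 11.958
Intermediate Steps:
w = 1/3123 (w = 1/(1956 + 1167) = 1/3123 ≈ 0.00032020)
sqrt(w + 143) = sqrt(1/3123 + 143) = sqrt(446590/3123) = sqrt(154966730)/1041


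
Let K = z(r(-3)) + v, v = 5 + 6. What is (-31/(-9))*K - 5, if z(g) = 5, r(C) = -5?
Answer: 451/9 ≈ 50.111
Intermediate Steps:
v = 11
K = 16 (K = 5 + 11 = 16)
(-31/(-9))*K - 5 = -31/(-9)*16 - 5 = -31*(-⅑)*16 - 5 = (31/9)*16 - 5 = 496/9 - 5 = 451/9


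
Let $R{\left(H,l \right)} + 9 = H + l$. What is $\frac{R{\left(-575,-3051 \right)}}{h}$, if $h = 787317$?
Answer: $- \frac{3635}{787317} \approx -0.0046169$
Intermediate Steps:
$R{\left(H,l \right)} = -9 + H + l$ ($R{\left(H,l \right)} = -9 + \left(H + l\right) = -9 + H + l$)
$\frac{R{\left(-575,-3051 \right)}}{h} = \frac{-9 - 575 - 3051}{787317} = \left(-3635\right) \frac{1}{787317} = - \frac{3635}{787317}$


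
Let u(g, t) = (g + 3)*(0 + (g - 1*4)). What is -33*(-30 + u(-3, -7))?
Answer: 990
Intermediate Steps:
u(g, t) = (-4 + g)*(3 + g) (u(g, t) = (3 + g)*(0 + (g - 4)) = (3 + g)*(0 + (-4 + g)) = (3 + g)*(-4 + g) = (-4 + g)*(3 + g))
-33*(-30 + u(-3, -7)) = -33*(-30 + (-12 + (-3)**2 - 1*(-3))) = -33*(-30 + (-12 + 9 + 3)) = -33*(-30 + 0) = -33*(-30) = 990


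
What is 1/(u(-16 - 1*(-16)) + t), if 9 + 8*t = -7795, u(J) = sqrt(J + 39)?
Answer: -3902/3806245 - 4*sqrt(39)/3806245 ≈ -0.0010317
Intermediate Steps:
u(J) = sqrt(39 + J)
t = -1951/2 (t = -9/8 + (1/8)*(-7795) = -9/8 - 7795/8 = -1951/2 ≈ -975.50)
1/(u(-16 - 1*(-16)) + t) = 1/(sqrt(39 + (-16 - 1*(-16))) - 1951/2) = 1/(sqrt(39 + (-16 + 16)) - 1951/2) = 1/(sqrt(39 + 0) - 1951/2) = 1/(sqrt(39) - 1951/2) = 1/(-1951/2 + sqrt(39))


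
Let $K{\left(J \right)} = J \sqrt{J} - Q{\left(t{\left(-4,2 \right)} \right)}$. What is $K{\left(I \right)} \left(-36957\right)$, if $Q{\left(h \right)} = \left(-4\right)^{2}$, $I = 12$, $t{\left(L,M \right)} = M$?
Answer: $591312 - 886968 \sqrt{3} \approx -9.4496 \cdot 10^{5}$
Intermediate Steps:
$Q{\left(h \right)} = 16$
$K{\left(J \right)} = -16 + J^{\frac{3}{2}}$ ($K{\left(J \right)} = J \sqrt{J} - 16 = J^{\frac{3}{2}} - 16 = -16 + J^{\frac{3}{2}}$)
$K{\left(I \right)} \left(-36957\right) = \left(-16 + 12^{\frac{3}{2}}\right) \left(-36957\right) = \left(-16 + 24 \sqrt{3}\right) \left(-36957\right) = 591312 - 886968 \sqrt{3}$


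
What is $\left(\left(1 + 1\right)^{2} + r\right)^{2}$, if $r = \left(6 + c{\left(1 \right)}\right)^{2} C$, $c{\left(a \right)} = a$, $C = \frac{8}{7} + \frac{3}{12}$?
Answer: $\frac{83521}{16} \approx 5220.1$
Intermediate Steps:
$C = \frac{39}{28}$ ($C = 8 \cdot \frac{1}{7} + 3 \cdot \frac{1}{12} = \frac{8}{7} + \frac{1}{4} = \frac{39}{28} \approx 1.3929$)
$r = \frac{273}{4}$ ($r = \left(6 + 1\right)^{2} \cdot \frac{39}{28} = 7^{2} \cdot \frac{39}{28} = 49 \cdot \frac{39}{28} = \frac{273}{4} \approx 68.25$)
$\left(\left(1 + 1\right)^{2} + r\right)^{2} = \left(\left(1 + 1\right)^{2} + \frac{273}{4}\right)^{2} = \left(2^{2} + \frac{273}{4}\right)^{2} = \left(4 + \frac{273}{4}\right)^{2} = \left(\frac{289}{4}\right)^{2} = \frac{83521}{16}$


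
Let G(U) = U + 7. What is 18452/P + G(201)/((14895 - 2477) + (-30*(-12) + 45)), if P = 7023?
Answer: 238070780/90055929 ≈ 2.6436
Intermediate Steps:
G(U) = 7 + U
18452/P + G(201)/((14895 - 2477) + (-30*(-12) + 45)) = 18452/7023 + (7 + 201)/((14895 - 2477) + (-30*(-12) + 45)) = 18452*(1/7023) + 208/(12418 + (360 + 45)) = 18452/7023 + 208/(12418 + 405) = 18452/7023 + 208/12823 = 238070780/90055929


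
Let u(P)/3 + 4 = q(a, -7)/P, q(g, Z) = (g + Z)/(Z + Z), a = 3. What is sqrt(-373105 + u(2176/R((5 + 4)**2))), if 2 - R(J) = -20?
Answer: I*sqrt(338157421714)/952 ≈ 610.83*I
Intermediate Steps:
q(g, Z) = (Z + g)/(2*Z) (q(g, Z) = (Z + g)/((2*Z)) = (Z + g)*(1/(2*Z)) = (Z + g)/(2*Z))
R(J) = 22 (R(J) = 2 - 1*(-20) = 2 + 20 = 22)
u(P) = -12 + 6/(7*P) (u(P) = -12 + 3*(((1/2)*(-7 + 3)/(-7))/P) = -12 + 3*(((1/2)*(-1/7)*(-4))/P) = -12 + 3*(2/(7*P)) = -12 + 6/(7*P))
sqrt(-373105 + u(2176/R((5 + 4)**2))) = sqrt(-373105 + (-12 + 6/(7*((2176/22))))) = sqrt(-373105 + (-12 + 6/(7*((2176*(1/22)))))) = sqrt(-373105 + (-12 + 6/(7*(1088/11)))) = sqrt(-373105 + (-12 + (6/7)*(11/1088))) = sqrt(-373105 + (-12 + 33/3808)) = sqrt(-373105 - 45663/3808) = sqrt(-1420829503/3808) = I*sqrt(338157421714)/952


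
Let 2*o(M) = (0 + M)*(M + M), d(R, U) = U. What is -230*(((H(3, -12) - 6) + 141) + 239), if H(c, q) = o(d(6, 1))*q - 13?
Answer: -80270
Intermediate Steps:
o(M) = M² (o(M) = ((0 + M)*(M + M))/2 = (M*(2*M))/2 = (2*M²)/2 = M²)
H(c, q) = -13 + q (H(c, q) = 1²*q - 13 = 1*q - 13 = q - 13 = -13 + q)
-230*(((H(3, -12) - 6) + 141) + 239) = -230*((((-13 - 12) - 6) + 141) + 239) = -230*(((-25 - 6) + 141) + 239) = -230*((-31 + 141) + 239) = -230*(110 + 239) = -230*349 = -80270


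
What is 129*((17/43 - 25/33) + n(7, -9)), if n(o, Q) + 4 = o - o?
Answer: -6190/11 ≈ -562.73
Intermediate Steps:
n(o, Q) = -4 (n(o, Q) = -4 + (o - o) = -4 + 0 = -4)
129*((17/43 - 25/33) + n(7, -9)) = 129*((17/43 - 25/33) - 4) = 129*(-514/1419 - 4) = 129*(-6190/1419) = -6190/11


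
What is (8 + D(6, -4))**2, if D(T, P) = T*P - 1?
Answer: 289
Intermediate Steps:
D(T, P) = -1 + P*T (D(T, P) = P*T - 1 = -1 + P*T)
(8 + D(6, -4))**2 = (8 + (-1 - 4*6))**2 = (8 + (-1 - 24))**2 = (8 - 25)**2 = (-17)**2 = 289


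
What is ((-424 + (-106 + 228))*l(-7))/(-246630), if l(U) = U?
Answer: -1057/123315 ≈ -0.0085716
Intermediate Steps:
((-424 + (-106 + 228))*l(-7))/(-246630) = ((-424 + (-106 + 228))*(-7))/(-246630) = ((-424 + 122)*(-7))*(-1/246630) = -302*(-7)*(-1/246630) = 2114*(-1/246630) = -1057/123315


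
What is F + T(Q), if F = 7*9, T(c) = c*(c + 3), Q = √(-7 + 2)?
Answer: 58 + 3*I*√5 ≈ 58.0 + 6.7082*I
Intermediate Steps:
Q = I*√5 (Q = √(-5) = I*√5 ≈ 2.2361*I)
T(c) = c*(3 + c)
F = 63
F + T(Q) = 63 + (I*√5)*(3 + I*√5) = 63 + I*√5*(3 + I*√5)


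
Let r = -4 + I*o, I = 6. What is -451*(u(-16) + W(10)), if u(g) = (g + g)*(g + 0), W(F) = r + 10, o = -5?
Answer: -220088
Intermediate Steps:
r = -34 (r = -4 + 6*(-5) = -4 - 30 = -34)
W(F) = -24 (W(F) = -34 + 10 = -24)
u(g) = 2*g**2 (u(g) = (2*g)*g = 2*g**2)
-451*(u(-16) + W(10)) = -451*(2*(-16)**2 - 24) = -451*(2*256 - 24) = -451*(512 - 24) = -451*488 = -220088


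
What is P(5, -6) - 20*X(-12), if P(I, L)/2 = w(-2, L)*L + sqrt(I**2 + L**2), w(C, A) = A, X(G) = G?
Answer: 312 + 2*sqrt(61) ≈ 327.62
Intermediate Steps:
P(I, L) = 2*L**2 + 2*sqrt(I**2 + L**2) (P(I, L) = 2*(L*L + sqrt(I**2 + L**2)) = 2*(L**2 + sqrt(I**2 + L**2)) = 2*L**2 + 2*sqrt(I**2 + L**2))
P(5, -6) - 20*X(-12) = (2*(-6)**2 + 2*sqrt(5**2 + (-6)**2)) - 20*(-12) = (2*36 + 2*sqrt(25 + 36)) + 240 = (72 + 2*sqrt(61)) + 240 = 312 + 2*sqrt(61)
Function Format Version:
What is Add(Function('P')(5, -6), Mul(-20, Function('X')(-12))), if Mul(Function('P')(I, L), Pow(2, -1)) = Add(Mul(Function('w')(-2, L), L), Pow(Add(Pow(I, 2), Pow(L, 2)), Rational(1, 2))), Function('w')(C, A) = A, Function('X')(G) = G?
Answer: Add(312, Mul(2, Pow(61, Rational(1, 2)))) ≈ 327.62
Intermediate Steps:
Function('P')(I, L) = Add(Mul(2, Pow(L, 2)), Mul(2, Pow(Add(Pow(I, 2), Pow(L, 2)), Rational(1, 2)))) (Function('P')(I, L) = Mul(2, Add(Mul(L, L), Pow(Add(Pow(I, 2), Pow(L, 2)), Rational(1, 2)))) = Mul(2, Add(Pow(L, 2), Pow(Add(Pow(I, 2), Pow(L, 2)), Rational(1, 2)))) = Add(Mul(2, Pow(L, 2)), Mul(2, Pow(Add(Pow(I, 2), Pow(L, 2)), Rational(1, 2)))))
Add(Function('P')(5, -6), Mul(-20, Function('X')(-12))) = Add(Add(Mul(2, Pow(-6, 2)), Mul(2, Pow(Add(Pow(5, 2), Pow(-6, 2)), Rational(1, 2)))), Mul(-20, -12)) = Add(Add(Mul(2, 36), Mul(2, Pow(Add(25, 36), Rational(1, 2)))), 240) = Add(Add(72, Mul(2, Pow(61, Rational(1, 2)))), 240) = Add(312, Mul(2, Pow(61, Rational(1, 2))))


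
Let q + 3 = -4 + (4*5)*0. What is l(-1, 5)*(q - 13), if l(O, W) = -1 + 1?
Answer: 0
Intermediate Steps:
l(O, W) = 0
q = -7 (q = -3 + (-4 + (4*5)*0) = -3 + (-4 + 20*0) = -3 + (-4 + 0) = -3 - 4 = -7)
l(-1, 5)*(q - 13) = 0*(-7 - 13) = 0*(-20) = 0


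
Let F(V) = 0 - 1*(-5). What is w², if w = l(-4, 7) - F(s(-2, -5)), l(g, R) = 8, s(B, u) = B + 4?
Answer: 9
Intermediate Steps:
s(B, u) = 4 + B
F(V) = 5 (F(V) = 0 + 5 = 5)
w = 3 (w = 8 - 1*5 = 8 - 5 = 3)
w² = 3² = 9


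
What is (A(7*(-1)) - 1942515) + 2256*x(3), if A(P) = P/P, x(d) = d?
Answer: -1935746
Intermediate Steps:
A(P) = 1
(A(7*(-1)) - 1942515) + 2256*x(3) = (1 - 1942515) + 2256*3 = -1942514 + 6768 = -1935746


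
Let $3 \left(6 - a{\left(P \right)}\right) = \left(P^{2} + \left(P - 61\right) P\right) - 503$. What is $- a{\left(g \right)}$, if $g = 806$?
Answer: $\frac{1249585}{3} \approx 4.1653 \cdot 10^{5}$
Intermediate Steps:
$a{\left(P \right)} = \frac{521}{3} - \frac{P^{2}}{3} - \frac{P \left(-61 + P\right)}{3}$ ($a{\left(P \right)} = 6 - \frac{\left(P^{2} + \left(P - 61\right) P\right) - 503}{3} = 6 - \frac{\left(P^{2} + \left(-61 + P\right) P\right) - 503}{3} = 6 - \frac{\left(P^{2} + P \left(-61 + P\right)\right) - 503}{3} = 6 - \frac{-503 + P^{2} + P \left(-61 + P\right)}{3} = 6 - \left(- \frac{503}{3} + \frac{P^{2}}{3} + \frac{P \left(-61 + P\right)}{3}\right) = \frac{521}{3} - \frac{P^{2}}{3} - \frac{P \left(-61 + P\right)}{3}$)
$- a{\left(g \right)} = - (\frac{521}{3} - \frac{2 \cdot 806^{2}}{3} + \frac{61}{3} \cdot 806) = - (\frac{521}{3} - \frac{1299272}{3} + \frac{49166}{3}) = \left(-1\right) \left(- \frac{1249585}{3}\right) = \frac{1249585}{3}$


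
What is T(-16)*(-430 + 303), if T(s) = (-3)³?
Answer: 3429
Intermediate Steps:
T(s) = -27
T(-16)*(-430 + 303) = -27*(-430 + 303) = -27*(-127) = 3429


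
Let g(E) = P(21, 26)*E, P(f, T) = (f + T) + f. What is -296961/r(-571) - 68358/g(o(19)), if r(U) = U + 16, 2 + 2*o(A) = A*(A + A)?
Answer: 80351851/150960 ≈ 532.27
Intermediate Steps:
P(f, T) = T + 2*f (P(f, T) = (T + f) + f = T + 2*f)
o(A) = -1 + A**2 (o(A) = -1 + (A*(A + A))/2 = -1 + (A*(2*A))/2 = -1 + (2*A**2)/2 = -1 + A**2)
g(E) = 68*E (g(E) = (26 + 2*21)*E = (26 + 42)*E = 68*E)
r(U) = 16 + U
-296961/r(-571) - 68358/g(o(19)) = -296961/(16 - 571) - 68358*1/(68*(-1 + 19**2)) = -296961/(-555) - 68358*1/(68*(-1 + 361)) = -296961*(-1/555) - 68358/(68*360) = 98987/185 - 68358/24480 = 98987/185 - 68358*1/24480 = 98987/185 - 11393/4080 = 80351851/150960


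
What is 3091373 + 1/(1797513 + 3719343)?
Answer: 17054659683289/5516856 ≈ 3.0914e+6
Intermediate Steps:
3091373 + 1/(1797513 + 3719343) = 3091373 + 1/5516856 = 17054659683289/5516856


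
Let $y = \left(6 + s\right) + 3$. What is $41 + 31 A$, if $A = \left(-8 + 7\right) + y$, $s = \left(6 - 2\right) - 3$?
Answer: $320$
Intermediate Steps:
$s = 1$ ($s = 4 - 3 = 1$)
$y = 10$ ($y = \left(6 + 1\right) + 3 = 7 + 3 = 10$)
$A = 9$ ($A = \left(-8 + 7\right) + 10 = -1 + 10 = 9$)
$41 + 31 A = 41 + 31 \cdot 9 = 41 + 279 = 320$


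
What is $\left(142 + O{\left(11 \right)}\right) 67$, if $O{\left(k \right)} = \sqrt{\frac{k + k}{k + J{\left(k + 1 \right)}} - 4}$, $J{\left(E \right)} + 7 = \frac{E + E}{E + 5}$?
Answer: $9514 + \frac{67 \sqrt{138}}{46} \approx 9531.1$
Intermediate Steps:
$J{\left(E \right)} = -7 + \frac{2 E}{5 + E}$ ($J{\left(E \right)} = -7 + \frac{E + E}{E + 5} = -7 + \frac{2 E}{5 + E}$)
$O{\left(k \right)} = \sqrt{-4 + \frac{2 k}{k + \frac{5 \left(-8 - k\right)}{6 + k}}}$ ($O{\left(k \right)} = \sqrt{\frac{k + k}{k + \frac{5 \left(-7 - \left(k + 1\right)\right)}{5 + \left(k + 1\right)}} - 4} = \sqrt{\frac{2 k}{k + \frac{5 \left(-7 - \left(1 + k\right)\right)}{5 + \left(1 + k\right)}} - 4} = \sqrt{\frac{2 k}{k + \frac{5 \left(-7 - \left(1 + k\right)\right)}{6 + k}} - 4} = \sqrt{\frac{2 k}{k + \frac{5 \left(-8 - k\right)}{6 + k}} - 4} = \sqrt{-4 + \frac{2 k}{k + \frac{5 \left(-8 - k\right)}{6 + k}}}$)
$\left(142 + O{\left(11 \right)}\right) 67 = \left(142 + \sqrt{2} \sqrt{\frac{-80 + 11^{2} - 44}{40 - 11 - 11^{2}}}\right) 67 = \left(142 + \sqrt{2} \sqrt{\frac{-80 + 121 - 44}{40 - 11 - 121}}\right) 67 = \left(142 + \sqrt{2} \sqrt{\frac{1}{40 - 11 - 121} \left(-3\right)}\right) 67 = \left(142 + \sqrt{2} \sqrt{\frac{1}{-92} \left(-3\right)}\right) 67 = \left(142 + \sqrt{2} \sqrt{\left(- \frac{1}{92}\right) \left(-3\right)}\right) 67 = \left(142 + \sqrt{2} \sqrt{\frac{3}{92}}\right) 67 = \left(142 + \sqrt{2} \frac{\sqrt{69}}{46}\right) 67 = \left(142 + \frac{\sqrt{138}}{46}\right) 67 = 9514 + \frac{67 \sqrt{138}}{46}$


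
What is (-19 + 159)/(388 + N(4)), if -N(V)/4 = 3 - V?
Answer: 5/14 ≈ 0.35714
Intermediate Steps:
N(V) = -12 + 4*V (N(V) = -4*(3 - V) = -12 + 4*V)
(-19 + 159)/(388 + N(4)) = (-19 + 159)/(388 + (-12 + 4*4)) = 140/(388 + (-12 + 16)) = 140/(388 + 4) = 140/392 = 140*(1/392) = 5/14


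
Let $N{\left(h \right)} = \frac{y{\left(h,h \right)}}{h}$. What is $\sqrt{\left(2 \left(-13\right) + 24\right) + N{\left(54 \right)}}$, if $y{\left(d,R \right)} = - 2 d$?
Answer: $2 i \approx 2.0 i$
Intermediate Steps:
$N{\left(h \right)} = -2$ ($N{\left(h \right)} = \frac{\left(-2\right) h}{h} = -2$)
$\sqrt{\left(2 \left(-13\right) + 24\right) + N{\left(54 \right)}} = \sqrt{\left(2 \left(-13\right) + 24\right) - 2} = \sqrt{\left(-26 + 24\right) - 2} = \sqrt{-2 - 2} = \sqrt{-4} = 2 i$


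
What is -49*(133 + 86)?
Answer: -10731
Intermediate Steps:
-49*(133 + 86) = -49*219 = -10731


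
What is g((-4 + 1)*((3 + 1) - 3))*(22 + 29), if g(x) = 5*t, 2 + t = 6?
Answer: 1020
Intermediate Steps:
t = 4 (t = -2 + 6 = 4)
g(x) = 20 (g(x) = 5*4 = 20)
g((-4 + 1)*((3 + 1) - 3))*(22 + 29) = 20*(22 + 29) = 20*51 = 1020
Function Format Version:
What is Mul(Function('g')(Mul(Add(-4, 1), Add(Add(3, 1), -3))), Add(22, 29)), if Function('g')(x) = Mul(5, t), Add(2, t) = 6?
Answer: 1020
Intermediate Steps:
t = 4 (t = Add(-2, 6) = 4)
Function('g')(x) = 20 (Function('g')(x) = Mul(5, 4) = 20)
Mul(Function('g')(Mul(Add(-4, 1), Add(Add(3, 1), -3))), Add(22, 29)) = Mul(20, Add(22, 29)) = Mul(20, 51) = 1020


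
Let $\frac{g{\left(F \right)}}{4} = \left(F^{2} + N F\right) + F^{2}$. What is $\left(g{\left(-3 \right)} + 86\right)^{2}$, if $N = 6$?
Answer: $7396$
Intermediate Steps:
$g{\left(F \right)} = 8 F^{2} + 24 F$ ($g{\left(F \right)} = 4 \left(\left(F^{2} + 6 F\right) + F^{2}\right) = 4 \left(2 F^{2} + 6 F\right) = 8 F^{2} + 24 F$)
$\left(g{\left(-3 \right)} + 86\right)^{2} = \left(8 \left(-3\right) \left(3 - 3\right) + 86\right)^{2} = \left(8 \left(-3\right) 0 + 86\right)^{2} = \left(0 + 86\right)^{2} = 86^{2} = 7396$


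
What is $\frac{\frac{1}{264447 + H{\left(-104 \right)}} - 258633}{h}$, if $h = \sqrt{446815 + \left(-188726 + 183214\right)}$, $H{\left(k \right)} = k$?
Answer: $- \frac{4021636654 \sqrt{1527}}{403651761} \approx -389.33$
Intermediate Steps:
$h = 17 \sqrt{1527}$ ($h = \sqrt{446815 - 5512} = \sqrt{441303} = 17 \sqrt{1527} \approx 664.31$)
$\frac{\frac{1}{264447 + H{\left(-104 \right)}} - 258633}{h} = \frac{\frac{1}{264447 - 104} - 258633}{17 \sqrt{1527}} = \left(\frac{1}{264343} - 258633\right) \frac{\sqrt{1527}}{25959} = - \frac{68367823118 \frac{\sqrt{1527}}{25959}}{264343} = - \frac{4021636654 \sqrt{1527}}{403651761}$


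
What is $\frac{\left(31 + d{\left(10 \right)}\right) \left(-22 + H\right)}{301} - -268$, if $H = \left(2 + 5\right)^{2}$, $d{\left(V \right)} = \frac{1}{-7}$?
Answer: $\frac{570508}{2107} \approx 270.77$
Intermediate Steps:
$d{\left(V \right)} = - \frac{1}{7}$
$H = 49$ ($H = 7^{2} = 49$)
$\frac{\left(31 + d{\left(10 \right)}\right) \left(-22 + H\right)}{301} - -268 = \frac{\left(31 - \frac{1}{7}\right) \left(-22 + 49\right)}{301} - -268 = \frac{216}{7} \cdot 27 \cdot \frac{1}{301} + 268 = \frac{5832}{7} \cdot \frac{1}{301} + 268 = \frac{5832}{2107} + 268 = \frac{570508}{2107}$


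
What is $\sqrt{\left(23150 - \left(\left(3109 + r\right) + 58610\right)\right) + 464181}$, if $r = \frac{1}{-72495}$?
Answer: $\frac{\sqrt{27614994037195}}{8055} \approx 652.39$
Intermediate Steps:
$r = - \frac{1}{72495} \approx -1.3794 \cdot 10^{-5}$
$\sqrt{\left(23150 - \left(\left(3109 + r\right) + 58610\right)\right) + 464181} = \sqrt{\left(23150 - \left(\left(3109 - \frac{1}{72495}\right) + 58610\right)\right) + 464181} = \sqrt{\left(23150 - \left(\frac{225386954}{72495} + 58610\right)\right) + 464181} = \sqrt{\left(23150 - \frac{4474318904}{72495}\right) + 464181} = \sqrt{- \frac{2796059654}{72495} + 464181} = \sqrt{\frac{30854741941}{72495}} = \frac{\sqrt{27614994037195}}{8055}$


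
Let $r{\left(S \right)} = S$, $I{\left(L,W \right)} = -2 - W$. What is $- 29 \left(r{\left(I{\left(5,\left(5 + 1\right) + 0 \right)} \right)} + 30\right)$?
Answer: $-638$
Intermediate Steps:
$- 29 \left(r{\left(I{\left(5,\left(5 + 1\right) + 0 \right)} \right)} + 30\right) = - 29 \left(\left(-2 - \left(\left(5 + 1\right) + 0\right)\right) + 30\right) = - 29 \left(\left(-2 - \left(6 + 0\right)\right) + 30\right) = - 29 \left(\left(-2 - 6\right) + 30\right) = - 29 \left(-8 + 30\right) = \left(-29\right) 22 = -638$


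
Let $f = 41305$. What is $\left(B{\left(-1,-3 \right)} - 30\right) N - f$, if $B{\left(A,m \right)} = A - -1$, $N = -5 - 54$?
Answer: $-39535$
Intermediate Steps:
$N = -59$
$B{\left(A,m \right)} = 1 + A$ ($B{\left(A,m \right)} = A + 1 = 1 + A$)
$\left(B{\left(-1,-3 \right)} - 30\right) N - f = \left(\left(1 - 1\right) - 30\right) \left(-59\right) - 41305 = \left(0 - 30\right) \left(-59\right) - 41305 = \left(-30\right) \left(-59\right) - 41305 = 1770 - 41305 = -39535$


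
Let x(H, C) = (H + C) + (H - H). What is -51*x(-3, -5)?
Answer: 408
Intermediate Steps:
x(H, C) = C + H (x(H, C) = (C + H) + 0 = C + H)
-51*x(-3, -5) = -51*(-5 - 3) = -51*(-8) = 408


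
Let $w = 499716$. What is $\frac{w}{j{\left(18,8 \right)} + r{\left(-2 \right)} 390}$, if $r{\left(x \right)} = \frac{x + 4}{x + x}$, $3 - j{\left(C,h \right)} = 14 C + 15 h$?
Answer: $- \frac{41643}{47} \approx -886.02$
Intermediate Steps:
$j{\left(C,h \right)} = 3 - 15 h - 14 C$ ($j{\left(C,h \right)} = 3 - \left(14 C + 15 h\right) = 3 - 15 h - 14 C$)
$r{\left(x \right)} = \frac{4 + x}{2 x}$
$\frac{w}{j{\left(18,8 \right)} + r{\left(-2 \right)} 390} = \frac{499716}{\left(3 - 120 - 252\right) + \frac{4 - 2}{2 \left(-2\right)} 390} = \frac{499716}{\left(3 - 120 - 252\right) + \frac{1}{2} \left(- \frac{1}{2}\right) 2 \cdot 390} = \frac{499716}{-369 - 195} = \frac{499716}{-564} = 499716 \left(- \frac{1}{564}\right) = - \frac{41643}{47}$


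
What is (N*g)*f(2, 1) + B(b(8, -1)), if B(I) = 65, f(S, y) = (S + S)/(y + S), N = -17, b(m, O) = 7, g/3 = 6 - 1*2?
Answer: -207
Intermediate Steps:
g = 12 (g = 3*(6 - 1*2) = 3*(6 - 2) = 3*4 = 12)
f(S, y) = 2*S/(S + y) (f(S, y) = (2*S)/(S + y) = 2*S/(S + y))
(N*g)*f(2, 1) + B(b(8, -1)) = (-17*12)*(2*2/(2 + 1)) + 65 = -408*2/3 + 65 = -204*4/3 + 65 = -272 + 65 = -207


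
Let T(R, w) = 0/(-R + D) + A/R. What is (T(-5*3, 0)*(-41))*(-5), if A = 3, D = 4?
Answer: -41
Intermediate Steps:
T(R, w) = 3/R (T(R, w) = 0/(-R + 4) + 3/R = 0/(4 - R) + 3/R = 0 + 3/R = 3/R)
(T(-5*3, 0)*(-41))*(-5) = ((3/((-5*3)))*(-41))*(-5) = ((3/(-15))*(-41))*(-5) = ((3*(-1/15))*(-41))*(-5) = -⅕*(-41)*(-5) = (41/5)*(-5) = -41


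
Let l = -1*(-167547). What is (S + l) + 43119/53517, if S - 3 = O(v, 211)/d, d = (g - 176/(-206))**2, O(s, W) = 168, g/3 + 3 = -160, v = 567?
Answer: 7555971144443284911/45096596705599 ≈ 1.6755e+5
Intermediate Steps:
g = -489 (g = -9 + 3*(-160) = -9 - 480 = -489)
d = 2527977841/10609 (d = (-489 - 176/(-206))**2 = (-489 - 176*(-1/206))**2 = (-489 + 88/103)**2 = (-50279/103)**2 = 2527977841/10609 ≈ 2.3829e+5)
S = 7585715835/2527977841 (S = 3 + 168/(2527977841/10609) = 3 + 168*(10609/2527977841) = 3 + 1782312/2527977841 = 7585715835/2527977841 ≈ 3.0007)
l = 167547
(S + l) + 43119/53517 = (7585715835/2527977841 + 167547) + 43119/53517 = 423562689041862/2527977841 + 43119*(1/53517) = 423562689041862/2527977841 + 14373/17839 = 7555971144443284911/45096596705599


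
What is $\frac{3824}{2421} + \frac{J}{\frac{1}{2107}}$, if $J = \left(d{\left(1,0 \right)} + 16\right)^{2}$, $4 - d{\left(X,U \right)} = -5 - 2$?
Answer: $\frac{3718667087}{2421} \approx 1.536 \cdot 10^{6}$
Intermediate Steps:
$d{\left(X,U \right)} = 11$ ($d{\left(X,U \right)} = 4 - \left(-5 - 2\right) = 4 - -7 = 4 + 7 = 11$)
$J = 729$ ($J = \left(11 + 16\right)^{2} = 27^{2} = 729$)
$\frac{3824}{2421} + \frac{J}{\frac{1}{2107}} = \frac{3824}{2421} + \frac{729}{\frac{1}{2107}} = 3824 \cdot \frac{1}{2421} + 729 \frac{1}{\frac{1}{2107}} = \frac{3824}{2421} + 729 \cdot 2107 = \frac{3824}{2421} + 1536003 = \frac{3718667087}{2421}$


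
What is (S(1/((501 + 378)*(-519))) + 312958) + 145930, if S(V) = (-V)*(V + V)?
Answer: 95503473384590086/208119352401 ≈ 4.5889e+5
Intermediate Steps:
S(V) = -2*V² (S(V) = (-V)*(2*V) = -2*V²)
(S(1/((501 + 378)*(-519))) + 312958) + 145930 = (-2*1/(269361*(501 + 378)²) + 312958) + 145930 = (-2*(-1/519/879)² + 312958) + 145930 = (-2*((1/879)*(-1/519))² + 312958) + 145930 = (-2*(-1/456201)² + 312958) + 145930 = (-2*1/208119352401 + 312958) + 145930 = (-2/208119352401 + 312958) + 145930 = 65132616288712156/208119352401 + 145930 = 95503473384590086/208119352401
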